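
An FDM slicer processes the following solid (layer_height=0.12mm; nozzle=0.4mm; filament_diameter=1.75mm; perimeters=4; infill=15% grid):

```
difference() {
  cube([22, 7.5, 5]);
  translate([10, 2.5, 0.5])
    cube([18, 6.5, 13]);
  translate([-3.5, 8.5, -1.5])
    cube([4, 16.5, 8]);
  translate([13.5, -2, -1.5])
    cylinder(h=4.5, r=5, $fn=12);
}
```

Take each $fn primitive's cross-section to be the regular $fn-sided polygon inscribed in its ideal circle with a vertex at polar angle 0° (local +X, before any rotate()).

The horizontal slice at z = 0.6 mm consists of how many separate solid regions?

2

At z = 0.6 mm: the 22×7.5 cube contributes its full rectangle; the cube at (10, 2.5) is present — its section is the full 18×6.5 rectangle; the cube at (-3.5, 8.5) is present — its section is the full 4×16.5 rectangle; the r=5 cylinder at (13.5, -2) gives a regular 12-gon of circumradius 5 (constant along its height); Subtracting the remaining from the first: starting from the 22×7.5 cube, the 18×6.5 cube at (10, 2.5) partially overlaps it — only the 60.00 mm² overlap (of its 117.00 mm²) is removed, clipping the outline; the 4×16.5 cube at (-3.5, 8.5) misses the remaining region (no effect); the r=5 cylinder at (13.5, -2) partially overlaps it — only the 17.64 mm² overlap (of its 75.00 mm²) is removed, clipping the outline — 2 connected regions. The result has 2 disconnected regions.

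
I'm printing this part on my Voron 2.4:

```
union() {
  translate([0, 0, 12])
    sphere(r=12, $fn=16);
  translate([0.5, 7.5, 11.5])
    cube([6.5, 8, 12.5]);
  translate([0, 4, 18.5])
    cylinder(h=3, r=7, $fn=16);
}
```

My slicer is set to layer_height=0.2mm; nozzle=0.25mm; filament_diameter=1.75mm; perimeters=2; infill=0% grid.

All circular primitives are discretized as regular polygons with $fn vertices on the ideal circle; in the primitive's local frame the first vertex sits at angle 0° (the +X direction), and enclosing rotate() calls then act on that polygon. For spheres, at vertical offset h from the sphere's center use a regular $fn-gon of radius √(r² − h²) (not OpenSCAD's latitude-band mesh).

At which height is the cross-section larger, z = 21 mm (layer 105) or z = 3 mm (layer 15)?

layer 105 (z = 21 mm)

Layer 105 (z = 21): the sphere: section is a regular 16-gon, circumradius = √(r²−h²) = √(12²−9²) = 7.937 (area = (16/2)·7.937²·sin(360°/16) = 192.87 mm²); the cube at (0.5, 7.5) is present — its section is the full 6.5×8 rectangle (area 52.00 mm²); the r=7 cylinder at (0, 4) gives a regular 16-gon of circumradius 7 (constant along its height) (area = (16/2)·7.000²·sin(360°/16) = 150.01 mm²); Taking the union: the regions partially overlap — summed areas 394.88 mm² minus the doubly-counted overlap 124.11 mm² gives 270.78 mm² — area = 270.78 mm². So its area = 270.78 mm². Layer 15 (z = 3): the sphere: section is a regular 16-gon, circumradius = √(r²−h²) = √(12²−9²) = 7.937 (area = (16/2)·7.937²·sin(360°/16) = 192.87 mm²); the cube at (0.5, 7.5) does not reach this height (z outside [11.5, 24]); the cylinder at (0, 4) is absent (z outside [18.5, 21.5]); Taking the union: only the r=12 sphere is present, so the union is just that shape — area = 192.87 mm². So its area = 192.87 mm². Layer 105 is larger (270.78 vs 192.87 mm²).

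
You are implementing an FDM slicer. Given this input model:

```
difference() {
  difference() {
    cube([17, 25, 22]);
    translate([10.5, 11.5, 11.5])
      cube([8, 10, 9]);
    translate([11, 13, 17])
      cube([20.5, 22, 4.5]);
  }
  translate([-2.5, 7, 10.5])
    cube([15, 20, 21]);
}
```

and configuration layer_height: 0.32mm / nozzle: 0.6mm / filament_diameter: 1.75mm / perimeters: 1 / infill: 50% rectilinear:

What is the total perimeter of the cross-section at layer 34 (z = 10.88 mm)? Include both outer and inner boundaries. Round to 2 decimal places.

84.00 mm

At z = 10.88 mm: the cube is present — its section is the full 17×25 rectangle (perimeter 84.00 mm); the cube at (10.5, 11.5) does not reach this height (z outside [11.5, 20.5]); the cube at (11, 13) is not intersected at this z (z outside [17, 21.5]); Taking the first minus the rest: none of the subtracted shapes is present at this height, so the 17×25 cube is unchanged — boundary = 84.00 mm; the cube at (-2.5, 7) is present — its section is the full 15×20 rectangle (perimeter 70.00 mm); Subtracting the remaining from the first: starting from the result so far, the 15×20 cube at (-2.5, 7) partially overlaps it — only the 225.00 mm² overlap (of its 300.00 mm²) is removed, clipping the outline — boundary = 84.00 mm. Overall, the cross-section is a single solid region. Total boundary length (outer) = 84.00 mm.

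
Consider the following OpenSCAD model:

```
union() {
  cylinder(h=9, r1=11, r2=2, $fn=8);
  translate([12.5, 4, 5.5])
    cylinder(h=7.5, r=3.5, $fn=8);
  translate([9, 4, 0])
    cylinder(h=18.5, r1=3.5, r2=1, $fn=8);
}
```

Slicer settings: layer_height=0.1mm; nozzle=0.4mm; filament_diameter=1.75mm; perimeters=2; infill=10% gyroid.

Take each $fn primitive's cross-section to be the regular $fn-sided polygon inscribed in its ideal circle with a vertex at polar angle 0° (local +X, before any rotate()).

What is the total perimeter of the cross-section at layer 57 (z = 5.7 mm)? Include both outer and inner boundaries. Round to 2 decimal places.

59.28 mm

At z = 5.7 mm: the cone contributes a regular 8-gon of circumradius 5.300 (interpolated between r1=11 and r2=2 at t=0.633) (perimeter = 2·8·5.300·sin(180°/8) = 32.45 mm); the r=3.5 cylinder at (12.5, 4) contributes a regular 8-gon of circumradius 3.5 (perimeter = 2·8·3.500·sin(180°/8) = 21.43 mm); the cone at (9, 4): at t=0.308 of its height the radius interpolates to r₁+(r₂−r₁)t = 2.730, giving a regular 8-gon of that circumradius (perimeter = 2·8·2.730·sin(180°/8) = 16.71 mm); Merging all regions: the regions partially overlap (shared area 7.90 mm²), so the edge portions inside another operand are dropped and the merged outline is re-measured after clipping — boundary = 59.28 mm. Overall, the cross-section has 2 separate islands. Total boundary length (outer) = 59.28 mm.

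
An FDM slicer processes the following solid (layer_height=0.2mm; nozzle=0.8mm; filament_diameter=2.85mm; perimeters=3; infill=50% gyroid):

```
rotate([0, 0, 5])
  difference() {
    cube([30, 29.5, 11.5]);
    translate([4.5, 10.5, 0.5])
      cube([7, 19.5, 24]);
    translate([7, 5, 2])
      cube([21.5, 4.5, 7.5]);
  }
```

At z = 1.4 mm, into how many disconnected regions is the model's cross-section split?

1

At z = 1.4 mm: the 30×29.5 cube contributes its full rectangle; the cube at (4.5, 10.5) is present — its section is the full 7×19.5 rectangle; the cube at (7, 5) is absent (z outside [2, 9.5]); After the difference (first − rest): starting from the 30×29.5 cube, the 7×19.5 cube at (4.5, 10.5) partially overlaps it — only the 133.00 mm² overlap (of its 136.50 mm²) is removed, clipping the outline — 1 connected region; (rotated 5° about Z; rotation is an isometry so areas/perimeters/island counts are preserved). The result has 1 disconnected region.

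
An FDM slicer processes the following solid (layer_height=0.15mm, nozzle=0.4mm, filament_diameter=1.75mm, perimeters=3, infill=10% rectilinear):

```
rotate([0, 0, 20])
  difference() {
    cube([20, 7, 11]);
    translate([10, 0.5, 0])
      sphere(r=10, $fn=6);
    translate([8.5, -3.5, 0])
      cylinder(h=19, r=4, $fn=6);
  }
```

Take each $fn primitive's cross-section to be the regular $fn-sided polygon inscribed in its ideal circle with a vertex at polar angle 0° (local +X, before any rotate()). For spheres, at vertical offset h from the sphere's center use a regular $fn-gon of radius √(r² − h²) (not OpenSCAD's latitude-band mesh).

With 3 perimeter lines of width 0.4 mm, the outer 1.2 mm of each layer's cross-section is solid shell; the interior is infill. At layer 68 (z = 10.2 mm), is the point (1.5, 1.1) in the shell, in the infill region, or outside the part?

shell

At z = 10.2 mm: the cube (footprint 20×7) is included at this height; the sphere at (10, 0.5) is not intersected at this z (|z−center|=10.200 > r=10); the cylinder at (8.5, -3.5): section is a regular 6-gon, circumradius r=4; Subtracting the remaining from the first: starting from the 20×7 cube, the r=4 cylinder at (8.5, -3.5) misses the remaining region (no effect) — 1 connected region; (whole slice rotated 20° about Z — lengths, areas and connectivity unchanged). Overall, the cross-section is a single solid region. Undo the 20° rotation: the query point maps to (1.786, 0.521) in the un-rotated model frame. The nearest boundary edge runs (20.00, 0.00)→(0.00, 0.00); distance from the point to it = 0.52 mm. The point is inside the cross-section, 0.52 mm from the nearest boundary — within the 1.2 mm shell band (3 × 0.4).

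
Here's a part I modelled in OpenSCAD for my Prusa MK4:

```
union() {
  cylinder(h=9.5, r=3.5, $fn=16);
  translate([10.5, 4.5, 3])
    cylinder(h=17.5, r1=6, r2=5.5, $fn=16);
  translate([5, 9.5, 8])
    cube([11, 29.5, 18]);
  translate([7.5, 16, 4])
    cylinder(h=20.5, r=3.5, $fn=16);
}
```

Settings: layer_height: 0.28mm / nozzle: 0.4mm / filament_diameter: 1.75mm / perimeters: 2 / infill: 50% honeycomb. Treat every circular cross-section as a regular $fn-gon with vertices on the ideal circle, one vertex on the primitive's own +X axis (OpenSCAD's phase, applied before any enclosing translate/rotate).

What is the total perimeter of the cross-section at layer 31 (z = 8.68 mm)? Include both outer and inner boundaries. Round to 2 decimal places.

128.17 mm

At z = 8.68 mm: the r=3.5 cylinder contributes a regular 16-gon of circumradius 3.5 (perimeter = 2·16·3.500·sin(180°/16) = 21.85 mm); the cone at (10.5, 4.5) (r1=6→r2=5.5) has section circumradius 5.838 here — a regular 16-gon (perimeter = 2·16·5.838·sin(180°/16) = 36.44 mm); the 11×29.5 cube at (5, 9.5) contributes its full rectangle (perimeter 81.00 mm); the cylinder at (7.5, 16): section is a regular 16-gon, circumradius r=3.5 (perimeter = 2·16·3.500·sin(180°/16) = 21.85 mm); Merging all regions: the regions partially overlap (shared area 37.36 mm²), so the edge portions inside another operand are dropped and the merged outline is re-measured after clipping — boundary = 128.17 mm. Overall, the cross-section has 2 separate islands. Total boundary length (outer) = 128.17 mm.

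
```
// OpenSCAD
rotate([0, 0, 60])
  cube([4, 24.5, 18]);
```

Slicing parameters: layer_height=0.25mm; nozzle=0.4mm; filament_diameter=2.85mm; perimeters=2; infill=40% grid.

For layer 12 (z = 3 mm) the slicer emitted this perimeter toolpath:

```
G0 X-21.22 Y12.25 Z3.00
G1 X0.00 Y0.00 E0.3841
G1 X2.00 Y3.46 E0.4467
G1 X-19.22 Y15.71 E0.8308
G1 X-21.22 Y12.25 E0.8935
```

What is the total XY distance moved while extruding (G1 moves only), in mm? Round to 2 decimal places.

57.00 mm

Sum the Euclidean lengths of each G1 segment: total = 57.00 mm.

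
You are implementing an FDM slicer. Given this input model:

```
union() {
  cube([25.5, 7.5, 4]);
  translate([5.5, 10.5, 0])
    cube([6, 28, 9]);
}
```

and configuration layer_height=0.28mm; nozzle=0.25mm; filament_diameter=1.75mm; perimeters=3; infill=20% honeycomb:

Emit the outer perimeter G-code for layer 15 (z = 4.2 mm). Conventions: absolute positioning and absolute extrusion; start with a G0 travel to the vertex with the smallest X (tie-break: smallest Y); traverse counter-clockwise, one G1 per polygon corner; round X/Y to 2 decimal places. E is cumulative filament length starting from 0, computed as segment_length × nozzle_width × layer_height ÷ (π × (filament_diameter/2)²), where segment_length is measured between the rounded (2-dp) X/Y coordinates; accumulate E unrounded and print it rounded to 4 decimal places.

G0 X5.50 Y10.50 Z4.20
G1 X11.50 Y10.50 E0.1746
G1 X11.50 Y38.50 E0.9895
G1 X5.50 Y38.50 E1.1641
G1 X5.50 Y10.50 E1.9790

At z = 4.2 mm: the cube is absent (z outside [0, 4]); the cube at (5.5, 10.5) is present — its section is the full 6×28 rectangle; Taking the union: only the 6×28 cube at (5.5, 10.5) is present, so the union is just that shape — 1 connected region. The outline is a single polygon with 4 vertices. Extrusion per mm of travel: 0.25 × 0.28 / (π × 0.875²) = 0.029103. Accumulating E over each segment gives final E = 1.9790.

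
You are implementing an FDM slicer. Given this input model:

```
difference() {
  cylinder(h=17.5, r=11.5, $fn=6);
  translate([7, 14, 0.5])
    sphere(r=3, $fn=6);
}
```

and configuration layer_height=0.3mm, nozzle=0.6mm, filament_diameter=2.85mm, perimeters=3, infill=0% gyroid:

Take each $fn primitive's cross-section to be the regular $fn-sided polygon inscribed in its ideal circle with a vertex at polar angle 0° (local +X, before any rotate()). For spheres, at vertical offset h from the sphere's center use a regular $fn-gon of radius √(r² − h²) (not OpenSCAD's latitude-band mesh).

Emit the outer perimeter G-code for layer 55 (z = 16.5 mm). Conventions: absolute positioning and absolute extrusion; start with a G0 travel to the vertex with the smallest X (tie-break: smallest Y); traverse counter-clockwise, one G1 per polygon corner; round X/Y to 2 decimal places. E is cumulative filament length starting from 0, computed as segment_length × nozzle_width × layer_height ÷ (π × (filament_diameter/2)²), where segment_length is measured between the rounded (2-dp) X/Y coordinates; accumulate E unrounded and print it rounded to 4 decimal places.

G0 X-11.50 Y0.00 Z16.50
G1 X-5.75 Y-9.96 E0.3245
G1 X5.75 Y-9.96 E0.6490
G1 X11.50 Y0.00 E0.9735
G1 X5.75 Y9.96 E1.2980
G1 X-5.75 Y9.96 E1.6225
G1 X-11.50 Y0.00 E1.9470

At z = 16.5 mm: the r=11.5 cylinder gives a regular 6-gon of circumradius 11.5 (constant along its height); the sphere at (7, 14) is not intersected at this z (|z−center|=16.000 > r=3); Taking the first minus the rest: none of the subtracted shapes is present at this height, so the r=11.5 cylinder is unchanged — 1 connected region. The outline is a single polygon with 6 vertices. Extrusion per mm of travel: 0.6 × 0.3 / (π × 1.425²) = 0.028216. Accumulating E over each segment gives final E = 1.9470.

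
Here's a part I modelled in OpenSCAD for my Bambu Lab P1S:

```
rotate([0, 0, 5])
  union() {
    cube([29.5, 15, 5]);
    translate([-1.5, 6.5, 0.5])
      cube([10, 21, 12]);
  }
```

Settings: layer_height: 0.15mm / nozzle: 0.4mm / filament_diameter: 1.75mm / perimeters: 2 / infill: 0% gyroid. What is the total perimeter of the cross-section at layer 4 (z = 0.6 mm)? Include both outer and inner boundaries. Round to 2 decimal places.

117.00 mm

At z = 0.6 mm: the cube (footprint 29.5×15) is included at this height (perimeter 89.00 mm); the 10×21 cube at (-1.5, 6.5) contributes its full rectangle (perimeter 62.00 mm); Merging all regions: the regions partially overlap (shared area 72.25 mm²), so the edge portions inside another operand are dropped and the merged outline is re-measured after clipping — boundary = 117.00 mm; (whole slice rotated 5° about Z — lengths, areas and connectivity unchanged). Overall, the cross-section is a single solid region. Total boundary length (outer) = 117.00 mm.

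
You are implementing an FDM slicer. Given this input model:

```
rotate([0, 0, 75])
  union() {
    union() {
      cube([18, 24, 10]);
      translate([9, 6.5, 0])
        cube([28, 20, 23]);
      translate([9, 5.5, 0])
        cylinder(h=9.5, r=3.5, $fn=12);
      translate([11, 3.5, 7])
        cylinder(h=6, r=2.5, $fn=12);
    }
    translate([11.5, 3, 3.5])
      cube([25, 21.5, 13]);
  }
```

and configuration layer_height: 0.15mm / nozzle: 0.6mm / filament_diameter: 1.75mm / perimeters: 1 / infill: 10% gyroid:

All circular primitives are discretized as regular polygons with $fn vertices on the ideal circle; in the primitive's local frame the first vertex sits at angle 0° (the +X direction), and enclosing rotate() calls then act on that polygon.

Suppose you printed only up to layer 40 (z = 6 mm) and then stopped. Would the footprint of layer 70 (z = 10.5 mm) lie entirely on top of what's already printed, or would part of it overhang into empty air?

Compare the two slices. At z = 6: the cube (footprint 18×24) is included at this height (area 432.00 mm²); the cube at (9, 6.5) (footprint 28×20) is included at this height (area 560.00 mm²); the cylinder at (9, 5.5): section is a regular 12-gon, circumradius r=3.5 (area = (12/2)·3.500²·sin(360°/12) = 36.75 mm²); the cylinder at (11, 3.5) is absent (z outside [7, 13]); Merging all regions: the regions partially overlap — summed areas 1028.75 mm² minus the doubly-counted overlap 194.25 mm² gives 834.50 mm² — area = 834.50 mm²; the cube at (11.5, 3) (footprint 25×21.5) is included at this height (area 537.50 mm²); Taking the union: the regions partially overlap — summed areas 1372.00 mm² minus the doubly-counted overlap 472.75 mm² gives 899.25 mm² — area = 899.25 mm²; (rotated 75° about Z; rotation is an isometry so areas/perimeters/island counts are preserved). At z = 10.5: the cube does not reach this height (z outside [0, 10]); the cube at (9, 6.5) is present — its section is the full 28×20 rectangle (area 560.00 mm²); the cylinder at (9, 5.5) is not intersected at this z (z outside [0, 9.5]); the r=2.5 cylinder at (11, 3.5) contributes a regular 12-gon of circumradius 2.5 (area = (12/2)·2.500²·sin(360°/12) = 18.75 mm²); Merging all regions: the 2 present regions are separate (no shared area or edge), so areas and boundary lengths simply add and each stays a separate island — area = 578.75 mm²; the 25×21.5 cube at (11.5, 3) contributes its full rectangle (area 537.50 mm²); Combining (union): the regions partially overlap — summed areas 1116.25 mm² minus the doubly-counted overlap 454.44 mm² gives 661.81 mm² — area = 661.81 mm²; (rotated 75° about Z; rotation is an isometry so areas/perimeters/island counts are preserved). Checking containment: the cross-section at z = 10.5 is a subset of the cross-section at z = 6.

entirely on top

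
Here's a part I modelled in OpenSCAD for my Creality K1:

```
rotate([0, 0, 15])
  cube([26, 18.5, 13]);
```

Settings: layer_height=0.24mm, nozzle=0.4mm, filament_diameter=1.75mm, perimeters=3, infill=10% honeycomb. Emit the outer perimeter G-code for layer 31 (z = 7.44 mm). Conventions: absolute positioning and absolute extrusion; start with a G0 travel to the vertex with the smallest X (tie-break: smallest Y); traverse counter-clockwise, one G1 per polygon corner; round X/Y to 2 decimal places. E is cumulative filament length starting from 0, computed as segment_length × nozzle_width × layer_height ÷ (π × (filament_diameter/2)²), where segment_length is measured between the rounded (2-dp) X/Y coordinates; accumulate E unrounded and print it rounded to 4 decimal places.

At z = 7.44 mm: the cube (footprint 26×18.5) is included at this height; (rotated 15° about Z; rotation is an isometry so areas/perimeters/island counts are preserved). The outline is a single polygon with 4 vertices. Extrusion per mm of travel: 0.4 × 0.24 / (π × 0.875²) = 0.039912. Accumulating E over each segment gives final E = 3.5522.

G0 X-4.79 Y17.87 Z7.44
G1 X0.00 Y0.00 E0.7384
G1 X25.11 Y6.73 E1.7760
G1 X20.33 Y24.60 E2.5143
G1 X-4.79 Y17.87 E3.5522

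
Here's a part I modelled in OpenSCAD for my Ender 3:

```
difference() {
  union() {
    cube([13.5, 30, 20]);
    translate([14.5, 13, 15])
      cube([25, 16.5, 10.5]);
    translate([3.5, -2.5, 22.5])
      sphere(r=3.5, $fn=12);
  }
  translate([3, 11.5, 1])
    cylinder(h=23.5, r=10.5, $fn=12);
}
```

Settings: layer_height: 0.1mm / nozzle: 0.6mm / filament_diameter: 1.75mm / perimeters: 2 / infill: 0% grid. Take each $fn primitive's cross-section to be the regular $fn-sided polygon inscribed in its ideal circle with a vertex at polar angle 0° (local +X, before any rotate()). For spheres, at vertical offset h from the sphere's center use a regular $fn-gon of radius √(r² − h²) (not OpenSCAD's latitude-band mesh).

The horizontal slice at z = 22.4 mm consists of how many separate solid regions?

2

At z = 22.4 mm: the cube is not intersected at this z (z outside [0, 20]); the cube at (14.5, 13) is present — its section is the full 25×16.5 rectangle; the r=3.5 sphere at (3.5, -2.5) contributes a regular 12-gon of circumradius √(3.5²−0.1²) = 3.499; Merging all regions: the 2 present regions are separate (no shared area or edge), so areas and boundary lengths simply add and each stays a separate island — 2 connected regions; the r=10.5 cylinder at (3, 11.5) contributes a regular 12-gon of circumradius 10.5; Taking the first minus the rest: starting from that combined region, the r=10.5 cylinder at (3, 11.5) misses the remaining region (no effect) — 2 connected regions. The result has 2 disconnected regions.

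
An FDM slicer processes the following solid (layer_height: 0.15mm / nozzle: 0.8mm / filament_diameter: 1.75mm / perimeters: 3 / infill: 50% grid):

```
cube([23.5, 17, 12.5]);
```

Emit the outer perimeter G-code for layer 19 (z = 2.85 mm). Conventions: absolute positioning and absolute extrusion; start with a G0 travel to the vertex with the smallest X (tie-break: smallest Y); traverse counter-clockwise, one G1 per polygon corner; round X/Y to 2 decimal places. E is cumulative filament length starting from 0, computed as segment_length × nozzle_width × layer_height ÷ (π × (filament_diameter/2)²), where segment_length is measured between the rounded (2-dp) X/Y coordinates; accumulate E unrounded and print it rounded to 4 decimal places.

At z = 2.85 mm: the cube is present — its section is the full 23.5×17 rectangle. The outline is a single polygon with 4 vertices. Extrusion per mm of travel: 0.8 × 0.15 / (π × 0.875²) = 0.049890. Accumulating E over each segment gives final E = 4.0411.

G0 X0.00 Y0.00 Z2.85
G1 X23.50 Y0.00 E1.1724
G1 X23.50 Y17.00 E2.0206
G1 X0.00 Y17.00 E3.1930
G1 X0.00 Y0.00 E4.0411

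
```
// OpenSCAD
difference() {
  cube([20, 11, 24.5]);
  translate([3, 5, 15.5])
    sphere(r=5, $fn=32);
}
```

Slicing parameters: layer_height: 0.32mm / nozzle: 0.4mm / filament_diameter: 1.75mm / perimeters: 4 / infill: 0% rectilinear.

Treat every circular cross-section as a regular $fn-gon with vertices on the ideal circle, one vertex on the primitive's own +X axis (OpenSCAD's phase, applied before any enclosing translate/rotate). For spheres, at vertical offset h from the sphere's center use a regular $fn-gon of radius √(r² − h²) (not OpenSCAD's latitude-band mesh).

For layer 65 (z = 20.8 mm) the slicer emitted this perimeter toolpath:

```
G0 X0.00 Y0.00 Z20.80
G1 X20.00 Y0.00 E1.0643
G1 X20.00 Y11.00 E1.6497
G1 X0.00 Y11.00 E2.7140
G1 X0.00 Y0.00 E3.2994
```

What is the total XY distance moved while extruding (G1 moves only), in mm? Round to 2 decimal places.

62.00 mm

Sum the Euclidean lengths of each G1 segment: total = 62.00 mm.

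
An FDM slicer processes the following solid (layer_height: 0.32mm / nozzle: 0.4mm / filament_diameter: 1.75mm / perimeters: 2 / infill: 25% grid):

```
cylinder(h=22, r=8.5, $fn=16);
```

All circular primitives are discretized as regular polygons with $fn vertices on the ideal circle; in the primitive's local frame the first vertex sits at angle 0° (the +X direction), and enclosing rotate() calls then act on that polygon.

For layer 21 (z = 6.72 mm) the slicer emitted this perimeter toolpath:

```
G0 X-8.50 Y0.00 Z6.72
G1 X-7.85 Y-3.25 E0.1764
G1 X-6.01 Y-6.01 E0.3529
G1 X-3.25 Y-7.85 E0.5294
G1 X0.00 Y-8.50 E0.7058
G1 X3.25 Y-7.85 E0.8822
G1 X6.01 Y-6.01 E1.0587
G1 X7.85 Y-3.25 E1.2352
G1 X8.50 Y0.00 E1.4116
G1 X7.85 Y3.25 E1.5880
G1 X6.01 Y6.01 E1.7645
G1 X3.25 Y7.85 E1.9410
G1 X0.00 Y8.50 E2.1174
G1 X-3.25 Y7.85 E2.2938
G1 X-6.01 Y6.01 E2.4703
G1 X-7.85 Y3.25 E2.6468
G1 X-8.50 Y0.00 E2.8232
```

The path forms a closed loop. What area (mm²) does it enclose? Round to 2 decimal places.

221.08 mm²

Apply the shoelace formula to the sequence of (X, Y) vertices; enclosed area = 221.08 mm².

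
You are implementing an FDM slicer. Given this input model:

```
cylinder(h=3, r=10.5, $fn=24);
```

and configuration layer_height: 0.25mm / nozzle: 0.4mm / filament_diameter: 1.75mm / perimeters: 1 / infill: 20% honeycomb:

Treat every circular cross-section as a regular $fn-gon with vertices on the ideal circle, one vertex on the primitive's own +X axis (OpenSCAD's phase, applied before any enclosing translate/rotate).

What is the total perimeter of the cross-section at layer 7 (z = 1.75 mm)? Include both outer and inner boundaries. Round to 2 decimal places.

65.79 mm

At z = 1.75 mm: the cylinder: section is a regular 24-gon, circumradius r=10.5 (perimeter = 2·24·10.500·sin(180°/24) = 65.79 mm). Overall, the cross-section is a single solid region. Total boundary length (outer) = 65.79 mm.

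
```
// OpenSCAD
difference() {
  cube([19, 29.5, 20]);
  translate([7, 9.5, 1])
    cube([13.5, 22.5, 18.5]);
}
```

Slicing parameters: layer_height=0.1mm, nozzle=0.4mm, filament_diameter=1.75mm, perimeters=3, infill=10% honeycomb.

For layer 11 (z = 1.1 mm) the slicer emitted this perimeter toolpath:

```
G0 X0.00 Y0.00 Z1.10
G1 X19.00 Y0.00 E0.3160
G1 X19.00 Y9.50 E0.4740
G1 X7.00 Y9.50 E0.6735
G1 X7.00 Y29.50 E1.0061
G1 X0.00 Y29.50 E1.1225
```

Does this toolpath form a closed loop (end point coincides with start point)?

no

Start point (G0): (0.00, 0.00). End point (last G1): the path does not return to the start — open.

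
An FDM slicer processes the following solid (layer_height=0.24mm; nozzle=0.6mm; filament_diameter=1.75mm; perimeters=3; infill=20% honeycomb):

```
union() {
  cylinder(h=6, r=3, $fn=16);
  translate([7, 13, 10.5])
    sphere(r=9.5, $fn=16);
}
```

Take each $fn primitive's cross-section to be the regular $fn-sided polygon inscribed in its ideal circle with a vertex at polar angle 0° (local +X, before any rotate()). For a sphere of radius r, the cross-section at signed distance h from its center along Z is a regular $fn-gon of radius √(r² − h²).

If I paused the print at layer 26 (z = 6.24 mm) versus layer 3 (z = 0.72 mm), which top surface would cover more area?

layer 26 (z = 6.24 mm)

Layer 26 (z = 6.24): the cylinder does not reach this height (z outside [0, 6]); the sphere at (7, 13): section is a regular 16-gon, circumradius = √(r²−h²) = √(9.5²−4.26²) = 8.491 (area = (16/2)·8.491²·sin(360°/16) = 220.74 mm²); Merging all regions: only the r=9.5 sphere at (7, 13) is present, so the union is just that shape — area = 220.74 mm². So its area = 220.74 mm². Layer 3 (z = 0.72): the r=3 cylinder gives a regular 16-gon of circumradius 3 (constant along its height) (area = (16/2)·3.000²·sin(360°/16) = 27.55 mm²); the sphere at (7, 13) is not intersected at this z (|z−center|=9.780 > r=9.5); Combining (union): only the r=3 cylinder is present, so the union is just that shape — area = 27.55 mm². So its area = 27.55 mm². Layer 26 is larger (220.74 vs 27.55 mm²).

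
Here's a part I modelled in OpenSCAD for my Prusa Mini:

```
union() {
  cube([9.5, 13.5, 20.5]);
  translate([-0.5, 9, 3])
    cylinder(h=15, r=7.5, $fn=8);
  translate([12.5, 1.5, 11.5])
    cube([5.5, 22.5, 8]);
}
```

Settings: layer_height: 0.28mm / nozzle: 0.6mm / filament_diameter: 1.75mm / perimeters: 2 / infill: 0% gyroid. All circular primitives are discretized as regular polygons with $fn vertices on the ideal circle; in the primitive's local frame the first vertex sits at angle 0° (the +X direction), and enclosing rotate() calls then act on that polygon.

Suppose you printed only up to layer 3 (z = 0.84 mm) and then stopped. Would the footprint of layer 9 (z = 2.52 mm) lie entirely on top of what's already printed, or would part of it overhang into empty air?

entirely on top

Compare the two slices. At z = 0.84: the cube (footprint 9.5×13.5) is included at this height (area 128.25 mm²); the cylinder at (-0.5, 9) is absent (z outside [3, 18]); the cube at (12.5, 1.5) does not reach this height (z outside [11.5, 19.5]); Merging all regions: only the 9.5×13.5 cube is present, so the union is just that shape — area = 128.25 mm². At z = 2.52: the 9.5×13.5 cube contributes its full rectangle (area 128.25 mm²); the cylinder at (-0.5, 9) is absent (z outside [3, 18]); the cube at (12.5, 1.5) does not reach this height (z outside [11.5, 19.5]); Combining (union): only the 9.5×13.5 cube is present, so the union is just that shape — area = 128.25 mm². Checking containment: the cross-section at z = 2.52 is a subset of the cross-section at z = 0.84.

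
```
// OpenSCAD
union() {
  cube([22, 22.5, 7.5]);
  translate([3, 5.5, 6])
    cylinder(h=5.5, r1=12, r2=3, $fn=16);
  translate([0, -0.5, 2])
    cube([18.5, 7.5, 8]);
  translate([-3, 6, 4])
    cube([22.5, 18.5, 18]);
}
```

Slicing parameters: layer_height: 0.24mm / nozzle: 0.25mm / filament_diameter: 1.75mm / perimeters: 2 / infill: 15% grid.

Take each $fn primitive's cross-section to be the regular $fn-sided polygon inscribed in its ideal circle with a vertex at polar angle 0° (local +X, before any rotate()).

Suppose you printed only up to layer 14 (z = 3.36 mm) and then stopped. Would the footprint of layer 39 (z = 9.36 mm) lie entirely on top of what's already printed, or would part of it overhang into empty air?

Compare the two slices. At z = 3.36: the 22×22.5 cube contributes its full rectangle (area 495.00 mm²); the cone at (3, 5.5) does not reach this height (z outside [6, 11.5]); the 18.5×7.5 cube at (0, -0.5) contributes its full rectangle (area 138.75 mm²); the cube at (-3, 6) is not intersected at this z (z outside [4, 22]); Combining (union): the regions partially overlap — summed areas 633.75 mm² minus the doubly-counted overlap 129.50 mm² gives 504.25 mm² — area = 504.25 mm². At z = 9.36: the cube is not intersected at this z (z outside [0, 7.5]); the cone at (3, 5.5) (r1=12→r2=3) has section circumradius 6.502 here — a regular 16-gon (area = (16/2)·6.502²·sin(360°/16) = 129.42 mm²); the 18.5×7.5 cube at (0, -0.5) contributes its full rectangle (area 138.75 mm²); the 22.5×18.5 cube at (-3, 6) contributes its full rectangle (area 416.25 mm²); Taking the union: the regions partially overlap — summed areas 684.42 mm² minus the doubly-counted overlap 130.71 mm² gives 553.70 mm² — area = 553.70 mm². Checking containment: at z = 9.36 the cross-section extends beyond the z = 3.36 cross-section by about 111.70 mm².

part overhangs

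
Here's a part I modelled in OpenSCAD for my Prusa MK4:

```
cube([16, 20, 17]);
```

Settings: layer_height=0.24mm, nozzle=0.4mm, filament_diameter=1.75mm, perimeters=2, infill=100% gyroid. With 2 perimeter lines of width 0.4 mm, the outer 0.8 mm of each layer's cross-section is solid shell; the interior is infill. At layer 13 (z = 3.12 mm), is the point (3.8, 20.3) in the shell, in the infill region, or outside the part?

At z = 3.12 mm: the cube (footprint 16×20) is included at this height. Overall, the cross-section is a single solid region. The nearest boundary edge runs (16.00, 20.00)→(0.00, 20.00); distance from the point to it = 0.30 mm. The point is not inside any of the regions above, so it lies outside the cross-section (0.30 mm from the nearest boundary).

outside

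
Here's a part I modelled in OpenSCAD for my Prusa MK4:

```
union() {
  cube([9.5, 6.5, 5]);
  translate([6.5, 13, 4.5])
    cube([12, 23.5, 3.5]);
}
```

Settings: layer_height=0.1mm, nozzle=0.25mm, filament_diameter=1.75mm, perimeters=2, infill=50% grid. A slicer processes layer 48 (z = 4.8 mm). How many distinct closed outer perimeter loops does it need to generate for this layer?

2

At z = 4.8 mm: the 9.5×6.5 cube contributes its full rectangle; the cube at (6.5, 13) is present — its section is the full 12×23.5 rectangle; Merging all regions: the 2 present regions are separate (no shared area or edge), so areas and boundary lengths simply add and each stays a separate island — 2 connected regions. The result has 2 disconnected regions.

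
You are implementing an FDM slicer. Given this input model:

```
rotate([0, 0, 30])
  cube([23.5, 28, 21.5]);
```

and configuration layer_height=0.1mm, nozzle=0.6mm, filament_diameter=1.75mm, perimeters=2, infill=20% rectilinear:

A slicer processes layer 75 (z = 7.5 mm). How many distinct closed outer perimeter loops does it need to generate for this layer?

1

At z = 7.5 mm: the 23.5×28 cube contributes its full rectangle; (rotated 30° about Z; rotation is an isometry so areas/perimeters/island counts are preserved). The result has 1 disconnected region.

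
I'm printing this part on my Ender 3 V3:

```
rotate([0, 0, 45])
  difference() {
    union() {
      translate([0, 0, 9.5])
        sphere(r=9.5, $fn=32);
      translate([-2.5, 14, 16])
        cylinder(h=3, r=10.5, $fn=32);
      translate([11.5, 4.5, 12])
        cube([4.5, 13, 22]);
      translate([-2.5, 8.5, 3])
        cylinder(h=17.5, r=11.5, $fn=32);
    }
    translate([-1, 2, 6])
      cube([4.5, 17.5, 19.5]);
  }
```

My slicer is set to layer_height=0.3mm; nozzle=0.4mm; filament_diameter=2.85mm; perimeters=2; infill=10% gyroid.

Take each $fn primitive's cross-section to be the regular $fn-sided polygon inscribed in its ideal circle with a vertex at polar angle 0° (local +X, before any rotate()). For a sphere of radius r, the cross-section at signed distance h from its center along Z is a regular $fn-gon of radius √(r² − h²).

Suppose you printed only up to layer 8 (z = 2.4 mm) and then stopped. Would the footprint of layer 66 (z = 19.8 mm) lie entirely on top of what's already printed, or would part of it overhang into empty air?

part overhangs

Compare the two slices. At z = 2.4: the sphere: section is a regular 32-gon, circumradius = √(r²−h²) = √(9.5²−7.1²) = 6.312 (area = (32/2)·6.312²·sin(360°/32) = 124.36 mm²); the cylinder at (-2.5, 14) is not intersected at this z (z outside [16, 19]); the cube at (11.5, 4.5) does not reach this height (z outside [12, 34]); the cylinder at (-2.5, 8.5) does not reach this height (z outside [3, 20.5]); Merging all regions: only the r=9.5 sphere is present, so the union is just that shape — area = 124.36 mm²; the cube at (-1, 2) is not intersected at this z (z outside [6, 25.5]); Taking the first minus the rest: none of the subtracted shapes is present at this height, so that combined region is unchanged — area = 124.36 mm²; (rotated 45° about Z; rotation is an isometry so areas/perimeters/island counts are preserved). At z = 19.8: the sphere does not reach this height (|z−center|=10.300 > r=9.5); the cylinder at (-2.5, 14) does not reach this height (z outside [16, 19]); the cube at (11.5, 4.5) (footprint 4.5×13) is included at this height (area 58.50 mm²); the cylinder at (-2.5, 8.5): section is a regular 32-gon, circumradius r=11.5 (area = (32/2)·11.500²·sin(360°/32) = 412.81 mm²); Taking the union: the 2 present regions are separate (no shared area or edge), so areas and boundary lengths simply add and each stays a separate island — area = 471.31 mm²; the cube at (-1, 2) is present — its section is the full 4.5×17.5 rectangle (area 78.75 mm²); Taking the first minus the rest: starting from the result so far (471.31 mm²), the 4.5×17.5 cube at (-1, 2) partially overlaps it — only the 77.23 mm² overlap (of its 78.75 mm²) is removed, clipping the outline — area = 394.08 mm²; (rotated 45° about Z; rotation is an isometry so areas/perimeters/island counts are preserved). Checking containment: at z = 19.8 the cross-section extends beyond the z = 2.4 cross-section by about 324.86 mm².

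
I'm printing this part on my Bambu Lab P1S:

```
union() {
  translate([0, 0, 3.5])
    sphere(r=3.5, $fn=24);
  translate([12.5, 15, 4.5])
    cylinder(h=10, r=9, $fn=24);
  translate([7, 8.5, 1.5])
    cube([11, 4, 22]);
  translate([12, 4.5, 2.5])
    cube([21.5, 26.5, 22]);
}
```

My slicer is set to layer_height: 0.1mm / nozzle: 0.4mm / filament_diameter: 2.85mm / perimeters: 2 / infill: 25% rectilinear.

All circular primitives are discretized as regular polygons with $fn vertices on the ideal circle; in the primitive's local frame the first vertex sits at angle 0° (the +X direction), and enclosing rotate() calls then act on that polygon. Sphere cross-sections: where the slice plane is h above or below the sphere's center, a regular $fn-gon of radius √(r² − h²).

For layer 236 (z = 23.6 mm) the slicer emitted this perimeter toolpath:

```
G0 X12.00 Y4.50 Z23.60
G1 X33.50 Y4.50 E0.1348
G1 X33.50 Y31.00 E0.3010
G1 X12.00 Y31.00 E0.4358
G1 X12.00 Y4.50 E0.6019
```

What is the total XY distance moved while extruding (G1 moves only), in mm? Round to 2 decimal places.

Sum the Euclidean lengths of each G1 segment: total = 96.00 mm.

96.00 mm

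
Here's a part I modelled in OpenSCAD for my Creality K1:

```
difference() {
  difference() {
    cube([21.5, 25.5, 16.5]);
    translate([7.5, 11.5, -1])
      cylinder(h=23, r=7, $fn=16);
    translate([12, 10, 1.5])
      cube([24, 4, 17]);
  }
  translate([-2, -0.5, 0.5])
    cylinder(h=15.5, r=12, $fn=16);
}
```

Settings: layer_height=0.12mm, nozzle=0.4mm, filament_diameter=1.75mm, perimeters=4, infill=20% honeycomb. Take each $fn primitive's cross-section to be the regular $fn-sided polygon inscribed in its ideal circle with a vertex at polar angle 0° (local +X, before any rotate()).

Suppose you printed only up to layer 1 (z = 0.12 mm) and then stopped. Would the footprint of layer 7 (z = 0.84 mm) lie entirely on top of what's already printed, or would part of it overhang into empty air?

Compare the two slices. At z = 0.12: the cube (footprint 21.5×25.5) is included at this height (area 548.25 mm²); the r=7 cylinder at (7.5, 11.5) gives a regular 16-gon of circumradius 7 (constant along its height) (area = (16/2)·7.000²·sin(360°/16) = 150.01 mm²); the cube at (12, 10) is not intersected at this z (z outside [1.5, 18.5]); Taking the first minus the rest: starting from the 21.5×25.5 cube (548.25 mm²), the r=7 cylinder at (7.5, 11.5) lies wholly inside it (removes its full 150.01 mm² and its 43.70 mm outline becomes a hole wall) — area = 398.24 mm²; the cylinder at (-2, -0.5) is not intersected at this z (z outside [0.5, 16]); Subtracting the remaining from the first: none of the subtracted shapes is present at this height, so the result so far is unchanged — area = 398.24 mm². At z = 0.84: the cube (footprint 21.5×25.5) is included at this height (area 548.25 mm²); the r=7 cylinder at (7.5, 11.5) gives a regular 16-gon of circumradius 7 (constant along its height) (area = (16/2)·7.000²·sin(360°/16) = 150.01 mm²); the cube at (12, 10) is not intersected at this z (z outside [1.5, 18.5]); Subtracting the remaining from the first: starting from the 21.5×25.5 cube (548.25 mm²), the r=7 cylinder at (7.5, 11.5) lies wholly inside it (removes its full 150.01 mm² and its 43.70 mm outline becomes a hole wall) — area = 398.24 mm²; the r=12 cylinder at (-2, -0.5) gives a regular 16-gon of circumradius 12 (constant along its height) (area = (16/2)·12.000²·sin(360°/16) = 440.85 mm²); Subtracting the remaining from the first: starting from that combined region (398.24 mm²), the r=12 cylinder at (-2, -0.5) partially overlaps it — only the 57.40 mm² overlap (of its 440.85 mm²) is removed, clipping the outline — area = 340.84 mm². Checking containment: the cross-section at z = 0.84 is a subset of the cross-section at z = 0.12.

entirely on top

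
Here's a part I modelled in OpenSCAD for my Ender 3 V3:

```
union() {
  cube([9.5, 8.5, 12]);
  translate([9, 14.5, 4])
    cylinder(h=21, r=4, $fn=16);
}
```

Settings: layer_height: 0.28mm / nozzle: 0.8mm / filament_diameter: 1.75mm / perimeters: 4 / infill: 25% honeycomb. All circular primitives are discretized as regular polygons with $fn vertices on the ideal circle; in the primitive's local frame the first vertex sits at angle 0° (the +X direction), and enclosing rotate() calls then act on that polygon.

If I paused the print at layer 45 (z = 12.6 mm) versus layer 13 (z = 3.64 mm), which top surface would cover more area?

layer 13 (z = 3.64 mm)

Layer 45 (z = 12.6): the cube does not reach this height (z outside [0, 12]); the cylinder at (9, 14.5): section is a regular 16-gon, circumradius r=4 (area = (16/2)·4.000²·sin(360°/16) = 48.98 mm²); Combining (union): only the r=4 cylinder at (9, 14.5) is present, so the union is just that shape — area = 48.98 mm². So its area = 48.98 mm². Layer 13 (z = 3.64): the cube is present — its section is the full 9.5×8.5 rectangle (area 80.75 mm²); the cylinder at (9, 14.5) is absent (z outside [4, 25]); Taking the union: only the 9.5×8.5 cube is present, so the union is just that shape — area = 80.75 mm². So its area = 80.75 mm². Layer 13 is larger (80.75 vs 48.98 mm²).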